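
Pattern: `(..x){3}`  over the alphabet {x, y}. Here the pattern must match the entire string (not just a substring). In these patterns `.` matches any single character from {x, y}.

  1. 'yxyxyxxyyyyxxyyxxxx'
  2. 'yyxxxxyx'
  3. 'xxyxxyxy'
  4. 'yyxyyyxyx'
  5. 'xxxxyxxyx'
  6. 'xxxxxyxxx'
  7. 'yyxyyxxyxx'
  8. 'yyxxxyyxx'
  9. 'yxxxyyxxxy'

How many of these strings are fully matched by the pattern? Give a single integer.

1

1 → no match
2 → no match
3 → no match — must end with 'x'
4 → no match
5 → match
6 → no match
7 → no match
8 → no match
9 → no match — must end with 'x'
Total matched: 1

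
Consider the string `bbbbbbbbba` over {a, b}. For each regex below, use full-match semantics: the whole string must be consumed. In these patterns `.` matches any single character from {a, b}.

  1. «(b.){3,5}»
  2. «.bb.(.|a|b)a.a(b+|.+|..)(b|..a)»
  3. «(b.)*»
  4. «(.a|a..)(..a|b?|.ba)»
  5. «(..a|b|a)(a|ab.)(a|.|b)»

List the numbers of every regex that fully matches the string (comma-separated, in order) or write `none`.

1, 3

1 → match
2 → no match
3 → match
4 → no match
5 → no match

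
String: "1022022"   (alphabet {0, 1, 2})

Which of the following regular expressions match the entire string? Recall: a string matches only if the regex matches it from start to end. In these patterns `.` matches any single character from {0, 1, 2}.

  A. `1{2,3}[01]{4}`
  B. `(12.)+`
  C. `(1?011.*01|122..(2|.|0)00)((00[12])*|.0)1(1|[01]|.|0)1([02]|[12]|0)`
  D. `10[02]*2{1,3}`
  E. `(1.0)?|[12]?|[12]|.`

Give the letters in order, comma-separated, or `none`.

A → no match
B → no match — must start with "12"
C → no match
D → match
E → no match

D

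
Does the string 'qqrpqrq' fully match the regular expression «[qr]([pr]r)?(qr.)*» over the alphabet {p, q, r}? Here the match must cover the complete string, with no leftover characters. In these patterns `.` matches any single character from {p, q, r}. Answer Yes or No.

Yes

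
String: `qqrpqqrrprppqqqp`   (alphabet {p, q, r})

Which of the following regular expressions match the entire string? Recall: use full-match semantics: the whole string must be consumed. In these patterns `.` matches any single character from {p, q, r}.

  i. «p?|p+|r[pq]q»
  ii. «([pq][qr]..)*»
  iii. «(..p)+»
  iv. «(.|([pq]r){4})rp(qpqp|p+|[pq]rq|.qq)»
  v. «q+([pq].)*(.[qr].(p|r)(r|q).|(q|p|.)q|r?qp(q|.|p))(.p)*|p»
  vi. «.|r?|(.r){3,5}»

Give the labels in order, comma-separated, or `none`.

i → no match
ii → match
iii → no match
iv → no match
v → no match
vi → no match

ii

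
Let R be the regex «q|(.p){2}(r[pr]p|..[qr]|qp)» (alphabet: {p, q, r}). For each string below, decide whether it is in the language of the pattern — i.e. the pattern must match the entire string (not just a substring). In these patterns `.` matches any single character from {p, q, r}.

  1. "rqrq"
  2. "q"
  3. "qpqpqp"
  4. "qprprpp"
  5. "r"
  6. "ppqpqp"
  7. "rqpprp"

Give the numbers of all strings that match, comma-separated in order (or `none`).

2, 3, 4, 6

1. "rqrq" → no match
2. "q" → match
3. "qpqpqp" → match
4. "qprprpp" → match
5. "r" → no match
6. "ppqpqp" → match
7. "rqpprp" → no match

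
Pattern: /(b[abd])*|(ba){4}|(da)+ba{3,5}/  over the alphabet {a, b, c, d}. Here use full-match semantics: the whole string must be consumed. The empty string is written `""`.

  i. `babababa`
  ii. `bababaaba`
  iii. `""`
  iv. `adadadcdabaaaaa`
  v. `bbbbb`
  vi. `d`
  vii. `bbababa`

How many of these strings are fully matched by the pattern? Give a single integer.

i → match
ii → no match
iii → match
iv → no match
v → no match
vi → no match
vii → no match
Total matched: 2

2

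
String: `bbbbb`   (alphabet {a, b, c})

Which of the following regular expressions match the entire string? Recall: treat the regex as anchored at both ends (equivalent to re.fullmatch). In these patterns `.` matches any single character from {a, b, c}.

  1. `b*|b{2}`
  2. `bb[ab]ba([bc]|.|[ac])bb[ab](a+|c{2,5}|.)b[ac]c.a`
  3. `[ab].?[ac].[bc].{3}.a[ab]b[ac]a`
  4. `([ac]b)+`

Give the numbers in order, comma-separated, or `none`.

1 → match
2 → no match — must end with `a`
3 → no match — must end with `a`
4 → no match

1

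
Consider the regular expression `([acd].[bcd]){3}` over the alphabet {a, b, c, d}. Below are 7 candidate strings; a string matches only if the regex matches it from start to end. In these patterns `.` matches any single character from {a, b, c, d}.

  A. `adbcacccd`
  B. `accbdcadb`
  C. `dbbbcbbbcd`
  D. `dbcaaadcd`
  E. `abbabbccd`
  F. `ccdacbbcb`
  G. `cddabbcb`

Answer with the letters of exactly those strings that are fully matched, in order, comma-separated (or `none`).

A, E

A → match
B → no match
C → no match
D → no match
E → match
F → no match
G → no match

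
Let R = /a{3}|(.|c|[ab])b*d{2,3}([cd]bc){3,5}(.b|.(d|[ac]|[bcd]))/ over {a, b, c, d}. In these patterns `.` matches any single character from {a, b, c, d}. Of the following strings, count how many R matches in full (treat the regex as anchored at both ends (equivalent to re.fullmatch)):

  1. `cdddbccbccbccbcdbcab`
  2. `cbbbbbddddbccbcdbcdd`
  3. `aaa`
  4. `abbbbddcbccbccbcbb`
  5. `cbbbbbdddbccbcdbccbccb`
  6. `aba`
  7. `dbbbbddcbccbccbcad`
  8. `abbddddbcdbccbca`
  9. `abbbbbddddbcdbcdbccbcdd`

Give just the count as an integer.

7

1 → match
2 → match
3 → match
4 → match
5 → match
6 → no match
7 → match
8 → no match
9 → match
Total matched: 7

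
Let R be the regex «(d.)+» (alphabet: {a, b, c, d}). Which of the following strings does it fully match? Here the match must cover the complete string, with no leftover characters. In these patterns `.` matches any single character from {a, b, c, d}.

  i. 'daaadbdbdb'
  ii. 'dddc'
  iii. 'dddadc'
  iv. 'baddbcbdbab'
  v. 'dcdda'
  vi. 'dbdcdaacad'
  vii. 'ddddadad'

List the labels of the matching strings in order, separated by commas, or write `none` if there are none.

i. 'daaadbdbdb' → no match
ii. 'dddc' → match
iii. 'dddadc' → match
iv. 'baddbcbdbab' → no match — must start with 'd'
v. 'dcdda' → no match
vi. 'dbdcdaacad' → no match
vii. 'ddddadad' → no match

ii, iii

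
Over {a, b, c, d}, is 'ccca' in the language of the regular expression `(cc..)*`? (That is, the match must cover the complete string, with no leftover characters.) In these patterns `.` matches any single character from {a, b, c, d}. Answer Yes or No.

Yes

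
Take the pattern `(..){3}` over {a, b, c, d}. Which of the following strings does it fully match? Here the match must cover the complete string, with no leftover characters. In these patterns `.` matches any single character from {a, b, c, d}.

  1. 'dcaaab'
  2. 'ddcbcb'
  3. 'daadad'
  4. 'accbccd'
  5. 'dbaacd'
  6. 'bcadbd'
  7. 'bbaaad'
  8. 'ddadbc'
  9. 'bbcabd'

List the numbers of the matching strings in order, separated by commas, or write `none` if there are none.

1, 2, 3, 5, 6, 7, 8, 9

1. 'dcaaab' → match
2. 'ddcbcb' → match
3. 'daadad' → match
4. 'accbccd' → no match
5. 'dbaacd' → match
6. 'bcadbd' → match
7. 'bbaaad' → match
8. 'ddadbc' → match
9. 'bbcabd' → match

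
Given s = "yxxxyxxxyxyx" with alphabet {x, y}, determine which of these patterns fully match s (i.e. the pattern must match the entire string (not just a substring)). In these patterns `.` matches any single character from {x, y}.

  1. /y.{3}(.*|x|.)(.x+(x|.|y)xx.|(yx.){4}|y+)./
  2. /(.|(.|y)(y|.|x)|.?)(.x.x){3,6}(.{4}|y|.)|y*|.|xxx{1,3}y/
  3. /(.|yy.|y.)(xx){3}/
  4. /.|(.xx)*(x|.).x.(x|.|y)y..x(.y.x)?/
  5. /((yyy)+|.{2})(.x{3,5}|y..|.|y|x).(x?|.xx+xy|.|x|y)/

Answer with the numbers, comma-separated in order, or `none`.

1, 4

1 → match
2 → no match
3 → no match — must end with "xx"
4 → match
5 → no match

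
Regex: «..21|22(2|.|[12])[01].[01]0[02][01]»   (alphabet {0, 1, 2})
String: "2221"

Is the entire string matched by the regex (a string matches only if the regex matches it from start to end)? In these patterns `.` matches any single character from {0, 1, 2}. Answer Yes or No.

Yes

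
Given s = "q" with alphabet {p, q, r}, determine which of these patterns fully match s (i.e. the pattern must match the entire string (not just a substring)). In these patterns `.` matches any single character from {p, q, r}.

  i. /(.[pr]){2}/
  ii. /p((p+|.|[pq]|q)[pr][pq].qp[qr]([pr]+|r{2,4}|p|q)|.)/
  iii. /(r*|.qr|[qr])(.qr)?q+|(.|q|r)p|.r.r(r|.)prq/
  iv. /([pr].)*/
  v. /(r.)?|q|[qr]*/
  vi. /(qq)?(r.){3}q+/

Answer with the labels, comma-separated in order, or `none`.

iii, v

i → no match
ii → no match — must start with "p"
iii → match
iv → no match
v → match
vi → no match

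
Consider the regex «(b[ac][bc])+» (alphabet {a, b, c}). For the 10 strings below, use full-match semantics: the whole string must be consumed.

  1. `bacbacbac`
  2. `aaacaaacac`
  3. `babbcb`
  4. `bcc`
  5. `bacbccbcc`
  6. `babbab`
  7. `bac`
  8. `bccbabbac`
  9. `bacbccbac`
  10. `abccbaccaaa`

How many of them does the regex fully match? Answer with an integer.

1. `bacbacbac` → match
2. `aaacaaacac` → no match — must start with `b`
3. `babbcb` → match
4. `bcc` → match
5. `bacbccbcc` → match
6. `babbab` → match
7. `bac` → match
8. `bccbabbac` → match
9. `bacbccbac` → match
10. `abccbaccaaa` → no match — must start with `b`
Total matched: 8

8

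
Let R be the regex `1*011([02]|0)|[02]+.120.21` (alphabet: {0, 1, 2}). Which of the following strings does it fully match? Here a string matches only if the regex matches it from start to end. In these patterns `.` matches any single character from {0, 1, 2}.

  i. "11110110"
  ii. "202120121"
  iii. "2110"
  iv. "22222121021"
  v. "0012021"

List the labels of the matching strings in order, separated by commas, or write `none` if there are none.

i, ii

i → match
ii → match
iii → no match
iv → no match
v → no match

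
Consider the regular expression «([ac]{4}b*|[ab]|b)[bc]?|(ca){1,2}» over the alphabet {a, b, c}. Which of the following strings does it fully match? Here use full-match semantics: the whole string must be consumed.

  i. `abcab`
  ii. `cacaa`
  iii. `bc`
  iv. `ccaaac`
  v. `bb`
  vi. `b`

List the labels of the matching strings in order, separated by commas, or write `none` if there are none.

iii, v, vi

i → no match
ii → no match
iii → match
iv → no match
v → match
vi → match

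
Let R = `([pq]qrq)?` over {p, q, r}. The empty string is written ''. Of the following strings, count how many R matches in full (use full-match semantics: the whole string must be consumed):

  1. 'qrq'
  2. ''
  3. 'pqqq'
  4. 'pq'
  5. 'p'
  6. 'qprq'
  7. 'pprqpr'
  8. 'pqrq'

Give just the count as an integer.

1. 'qrq' → no match
2. '' → match
3. 'pqqq' → no match
4. 'pq' → no match
5. 'p' → no match
6. 'qprq' → no match
7. 'pprqpr' → no match
8. 'pqrq' → match
Total matched: 2

2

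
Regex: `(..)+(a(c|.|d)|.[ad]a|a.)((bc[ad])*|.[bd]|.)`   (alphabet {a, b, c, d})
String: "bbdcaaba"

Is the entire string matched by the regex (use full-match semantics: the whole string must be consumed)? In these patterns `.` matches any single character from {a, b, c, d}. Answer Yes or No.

No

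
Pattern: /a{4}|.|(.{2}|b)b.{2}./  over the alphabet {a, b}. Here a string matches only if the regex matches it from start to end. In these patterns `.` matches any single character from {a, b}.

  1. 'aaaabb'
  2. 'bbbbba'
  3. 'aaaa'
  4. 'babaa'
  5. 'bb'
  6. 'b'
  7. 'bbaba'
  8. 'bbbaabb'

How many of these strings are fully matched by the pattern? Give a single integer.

4

1 → no match
2 → match
3 → match
4 → no match
5 → no match
6 → match
7 → match
8 → no match
Total matched: 4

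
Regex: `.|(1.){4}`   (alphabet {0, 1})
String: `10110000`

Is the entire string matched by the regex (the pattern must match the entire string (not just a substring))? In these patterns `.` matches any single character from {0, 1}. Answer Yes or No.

No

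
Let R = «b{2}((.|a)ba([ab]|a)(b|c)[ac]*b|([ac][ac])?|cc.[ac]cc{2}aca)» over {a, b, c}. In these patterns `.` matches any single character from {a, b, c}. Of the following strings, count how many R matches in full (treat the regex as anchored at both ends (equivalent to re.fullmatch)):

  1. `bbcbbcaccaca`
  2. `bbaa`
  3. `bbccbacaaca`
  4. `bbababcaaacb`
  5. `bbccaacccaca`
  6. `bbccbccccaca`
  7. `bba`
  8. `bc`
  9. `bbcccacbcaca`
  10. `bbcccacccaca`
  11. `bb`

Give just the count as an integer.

6

1 → no match
2 → match
3 → no match
4 → match
5 → match
6 → match
7 → no match
8 → no match
9 → no match
10 → match
11 → match
Total matched: 6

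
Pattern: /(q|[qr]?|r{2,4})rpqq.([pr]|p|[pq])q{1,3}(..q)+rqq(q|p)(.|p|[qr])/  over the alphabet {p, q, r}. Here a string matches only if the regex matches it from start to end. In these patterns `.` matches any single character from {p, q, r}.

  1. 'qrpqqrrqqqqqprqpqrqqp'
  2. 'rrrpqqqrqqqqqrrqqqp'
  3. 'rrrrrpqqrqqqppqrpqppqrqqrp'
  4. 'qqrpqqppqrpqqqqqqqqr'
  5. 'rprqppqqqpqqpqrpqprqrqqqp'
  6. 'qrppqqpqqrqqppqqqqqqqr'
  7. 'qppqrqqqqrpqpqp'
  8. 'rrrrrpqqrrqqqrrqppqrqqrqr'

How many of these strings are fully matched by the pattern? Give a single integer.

0

1 → no match
2 → no match
3 → no match
4 → no match
5 → no match
6 → no match
7 → no match
8 → no match
Total matched: 0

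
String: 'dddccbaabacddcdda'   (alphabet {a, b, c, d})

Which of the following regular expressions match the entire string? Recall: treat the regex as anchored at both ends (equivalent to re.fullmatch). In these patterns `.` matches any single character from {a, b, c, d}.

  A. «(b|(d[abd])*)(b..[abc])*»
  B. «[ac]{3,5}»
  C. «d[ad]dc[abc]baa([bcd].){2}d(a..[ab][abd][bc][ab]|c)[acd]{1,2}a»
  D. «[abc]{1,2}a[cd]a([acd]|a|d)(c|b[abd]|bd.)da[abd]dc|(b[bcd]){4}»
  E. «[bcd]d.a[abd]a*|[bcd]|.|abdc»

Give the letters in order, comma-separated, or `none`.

A → no match
B → no match
C → match
D → no match
E → no match

C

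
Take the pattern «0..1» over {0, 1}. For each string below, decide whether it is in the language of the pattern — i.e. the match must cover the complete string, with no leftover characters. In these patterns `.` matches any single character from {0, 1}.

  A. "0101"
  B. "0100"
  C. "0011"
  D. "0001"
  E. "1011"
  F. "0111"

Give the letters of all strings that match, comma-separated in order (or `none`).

A → match
B → no match — must end with "1"
C → match
D → match
E → no match — must start with "0"
F → match

A, C, D, F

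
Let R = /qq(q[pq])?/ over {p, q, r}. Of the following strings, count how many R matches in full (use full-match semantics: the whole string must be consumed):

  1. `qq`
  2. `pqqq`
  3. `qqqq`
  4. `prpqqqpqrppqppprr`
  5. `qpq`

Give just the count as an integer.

2

1 → match
2 → no match — must start with `qq`
3 → match
4 → no match — must start with `qq`
5 → no match — must start with `qq`
Total matched: 2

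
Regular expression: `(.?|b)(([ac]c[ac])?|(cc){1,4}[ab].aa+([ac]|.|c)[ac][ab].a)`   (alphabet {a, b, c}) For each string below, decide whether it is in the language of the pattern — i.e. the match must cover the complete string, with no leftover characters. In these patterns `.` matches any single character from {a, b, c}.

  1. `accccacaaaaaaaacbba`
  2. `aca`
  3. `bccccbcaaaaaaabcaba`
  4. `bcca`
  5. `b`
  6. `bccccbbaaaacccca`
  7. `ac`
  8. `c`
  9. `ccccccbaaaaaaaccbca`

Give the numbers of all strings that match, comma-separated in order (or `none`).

1 → match
2 → match
3 → match
4 → match
5 → match
6 → no match
7 → no match
8 → match
9 → match

1, 2, 3, 4, 5, 8, 9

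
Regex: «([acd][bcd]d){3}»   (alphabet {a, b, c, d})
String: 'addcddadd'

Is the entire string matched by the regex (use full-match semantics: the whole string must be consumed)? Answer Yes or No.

Yes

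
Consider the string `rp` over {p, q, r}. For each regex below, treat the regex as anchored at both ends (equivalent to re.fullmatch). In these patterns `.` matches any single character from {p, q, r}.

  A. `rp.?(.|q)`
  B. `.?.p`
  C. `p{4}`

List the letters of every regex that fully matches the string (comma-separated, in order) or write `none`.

A → no match
B → match
C → no match — must start with `p`

B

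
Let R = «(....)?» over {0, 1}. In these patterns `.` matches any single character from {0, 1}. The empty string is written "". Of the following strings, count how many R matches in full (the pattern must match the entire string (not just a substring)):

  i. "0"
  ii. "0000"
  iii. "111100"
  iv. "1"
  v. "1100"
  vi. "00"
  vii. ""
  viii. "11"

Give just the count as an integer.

i. "0" → no match
ii. "0000" → match
iii. "111100" → no match
iv. "1" → no match
v. "1100" → match
vi. "00" → no match
vii. "" → match
viii. "11" → no match
Total matched: 3

3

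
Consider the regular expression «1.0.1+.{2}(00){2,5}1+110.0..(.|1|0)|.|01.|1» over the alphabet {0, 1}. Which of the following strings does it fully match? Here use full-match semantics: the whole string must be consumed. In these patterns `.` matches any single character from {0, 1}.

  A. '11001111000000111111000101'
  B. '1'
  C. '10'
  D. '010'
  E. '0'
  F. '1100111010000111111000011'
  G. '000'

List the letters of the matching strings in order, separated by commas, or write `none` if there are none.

A, B, D, E, F

A → match
B → match
C → no match
D → match
E → match
F → match
G → no match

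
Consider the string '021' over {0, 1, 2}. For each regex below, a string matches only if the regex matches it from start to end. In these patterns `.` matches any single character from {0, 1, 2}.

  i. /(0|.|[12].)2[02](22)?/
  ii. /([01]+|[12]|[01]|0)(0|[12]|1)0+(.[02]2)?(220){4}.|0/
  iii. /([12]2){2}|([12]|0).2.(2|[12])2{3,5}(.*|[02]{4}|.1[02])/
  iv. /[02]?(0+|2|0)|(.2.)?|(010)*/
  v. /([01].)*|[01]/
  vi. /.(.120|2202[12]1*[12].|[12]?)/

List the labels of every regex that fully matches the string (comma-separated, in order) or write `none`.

iv

i → no match
ii → no match
iii → no match
iv → match
v → no match
vi → no match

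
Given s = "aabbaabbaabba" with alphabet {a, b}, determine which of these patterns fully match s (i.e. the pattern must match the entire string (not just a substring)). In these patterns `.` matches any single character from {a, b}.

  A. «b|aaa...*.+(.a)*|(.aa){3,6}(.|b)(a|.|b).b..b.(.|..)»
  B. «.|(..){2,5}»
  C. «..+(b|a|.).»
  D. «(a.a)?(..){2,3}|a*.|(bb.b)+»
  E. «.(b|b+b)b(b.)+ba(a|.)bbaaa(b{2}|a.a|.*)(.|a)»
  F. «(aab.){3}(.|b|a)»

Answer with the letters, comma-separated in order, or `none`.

A → no match
B → no match
C → match
D → no match
E → no match
F → match

C, F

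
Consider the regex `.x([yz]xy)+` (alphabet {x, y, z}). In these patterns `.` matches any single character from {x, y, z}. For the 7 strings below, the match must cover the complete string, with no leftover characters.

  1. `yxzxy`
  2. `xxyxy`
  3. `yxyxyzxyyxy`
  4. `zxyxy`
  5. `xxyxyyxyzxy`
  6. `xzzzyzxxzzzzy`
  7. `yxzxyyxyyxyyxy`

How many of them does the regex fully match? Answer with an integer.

6

1 → match
2 → match
3 → match
4 → match
5 → match
6 → no match — must end with `xy`
7 → match
Total matched: 6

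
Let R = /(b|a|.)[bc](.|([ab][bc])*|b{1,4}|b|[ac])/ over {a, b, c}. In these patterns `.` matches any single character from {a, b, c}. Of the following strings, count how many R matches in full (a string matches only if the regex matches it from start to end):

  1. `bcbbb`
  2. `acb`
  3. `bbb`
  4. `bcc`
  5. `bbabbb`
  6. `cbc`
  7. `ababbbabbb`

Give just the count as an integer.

1 → match
2 → match
3 → match
4 → match
5 → match
6 → match
7 → match
Total matched: 7

7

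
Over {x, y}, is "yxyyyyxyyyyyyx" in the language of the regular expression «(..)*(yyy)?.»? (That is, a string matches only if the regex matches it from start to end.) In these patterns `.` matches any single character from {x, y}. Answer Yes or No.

Yes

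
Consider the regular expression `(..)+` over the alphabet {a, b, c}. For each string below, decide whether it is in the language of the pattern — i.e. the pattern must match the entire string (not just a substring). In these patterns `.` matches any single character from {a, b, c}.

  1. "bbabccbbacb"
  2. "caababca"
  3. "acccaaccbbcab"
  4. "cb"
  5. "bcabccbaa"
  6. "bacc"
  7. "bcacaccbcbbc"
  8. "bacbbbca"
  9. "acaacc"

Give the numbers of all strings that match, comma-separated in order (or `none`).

1 → no match
2 → match
3 → no match
4 → match
5 → no match
6 → match
7 → match
8 → match
9 → match

2, 4, 6, 7, 8, 9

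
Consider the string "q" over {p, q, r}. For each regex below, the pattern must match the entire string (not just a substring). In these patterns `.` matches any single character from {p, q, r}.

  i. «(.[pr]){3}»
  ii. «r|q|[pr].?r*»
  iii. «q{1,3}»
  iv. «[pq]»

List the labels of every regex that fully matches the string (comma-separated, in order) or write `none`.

ii, iii, iv

i → no match
ii → match
iii → match
iv → match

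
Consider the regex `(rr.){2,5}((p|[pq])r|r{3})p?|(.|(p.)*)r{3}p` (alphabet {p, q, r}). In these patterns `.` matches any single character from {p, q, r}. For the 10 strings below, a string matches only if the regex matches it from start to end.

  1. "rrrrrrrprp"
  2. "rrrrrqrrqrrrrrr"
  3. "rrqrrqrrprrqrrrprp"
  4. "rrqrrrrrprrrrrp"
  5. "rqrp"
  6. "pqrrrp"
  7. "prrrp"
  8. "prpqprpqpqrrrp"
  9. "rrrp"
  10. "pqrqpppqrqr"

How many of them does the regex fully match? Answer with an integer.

1 → no match
2 → match
3 → match
4 → no match
5 → no match
6 → match
7 → match
8 → match
9 → match
10 → no match
Total matched: 6

6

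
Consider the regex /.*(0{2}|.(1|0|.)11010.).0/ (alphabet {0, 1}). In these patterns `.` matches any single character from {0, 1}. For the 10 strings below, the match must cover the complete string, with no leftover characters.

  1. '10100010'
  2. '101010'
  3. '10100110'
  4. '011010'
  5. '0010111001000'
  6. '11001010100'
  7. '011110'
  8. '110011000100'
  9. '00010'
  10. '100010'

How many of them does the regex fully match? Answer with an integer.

1. '10100010' → match
2. '101010' → no match
3. '10100110' → no match
4. '011010' → no match
5 → no match
6. '11001010100' → no match
7. '011110' → no match
8. '110011000100' → no match
9. '00010' → match
10. '100010' → match
Total matched: 3

3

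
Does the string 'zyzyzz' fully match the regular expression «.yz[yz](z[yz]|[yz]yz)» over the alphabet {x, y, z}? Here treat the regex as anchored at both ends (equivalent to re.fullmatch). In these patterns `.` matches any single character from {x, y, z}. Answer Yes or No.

Yes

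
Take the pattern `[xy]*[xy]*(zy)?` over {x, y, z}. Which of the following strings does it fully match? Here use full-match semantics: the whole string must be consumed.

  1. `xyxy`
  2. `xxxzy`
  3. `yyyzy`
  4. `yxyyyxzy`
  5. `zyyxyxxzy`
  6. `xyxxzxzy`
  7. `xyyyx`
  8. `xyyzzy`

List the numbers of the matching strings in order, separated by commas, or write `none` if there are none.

1, 2, 3, 4, 7

1 → match
2 → match
3 → match
4 → match
5 → no match
6 → no match
7 → match
8 → no match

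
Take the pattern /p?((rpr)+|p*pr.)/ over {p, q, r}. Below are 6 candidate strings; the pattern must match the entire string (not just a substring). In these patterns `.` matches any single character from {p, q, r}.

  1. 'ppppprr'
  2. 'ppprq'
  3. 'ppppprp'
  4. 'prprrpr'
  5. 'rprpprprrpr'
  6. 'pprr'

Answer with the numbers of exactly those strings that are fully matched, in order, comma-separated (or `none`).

1, 2, 3, 4, 6

1 → match
2 → match
3 → match
4 → match
5 → no match
6 → match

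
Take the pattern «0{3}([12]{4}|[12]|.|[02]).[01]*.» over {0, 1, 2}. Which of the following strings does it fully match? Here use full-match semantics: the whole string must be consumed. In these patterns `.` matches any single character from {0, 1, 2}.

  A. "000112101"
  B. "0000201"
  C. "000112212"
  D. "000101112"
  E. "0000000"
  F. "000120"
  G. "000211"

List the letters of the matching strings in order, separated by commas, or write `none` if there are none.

A, B, C, D, E, F, G

A → match
B → match
C → match
D → match
E → match
F → match
G → match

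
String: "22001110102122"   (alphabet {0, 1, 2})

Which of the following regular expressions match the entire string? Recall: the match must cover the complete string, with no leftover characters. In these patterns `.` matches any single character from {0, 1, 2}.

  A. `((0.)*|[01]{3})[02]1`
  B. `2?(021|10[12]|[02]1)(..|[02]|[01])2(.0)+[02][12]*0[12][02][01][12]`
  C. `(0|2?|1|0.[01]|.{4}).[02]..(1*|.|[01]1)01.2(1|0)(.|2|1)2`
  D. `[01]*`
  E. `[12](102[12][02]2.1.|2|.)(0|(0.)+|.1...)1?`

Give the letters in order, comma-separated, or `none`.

C

A → no match — must end with "1"
B → no match
C → match
D → no match
E → no match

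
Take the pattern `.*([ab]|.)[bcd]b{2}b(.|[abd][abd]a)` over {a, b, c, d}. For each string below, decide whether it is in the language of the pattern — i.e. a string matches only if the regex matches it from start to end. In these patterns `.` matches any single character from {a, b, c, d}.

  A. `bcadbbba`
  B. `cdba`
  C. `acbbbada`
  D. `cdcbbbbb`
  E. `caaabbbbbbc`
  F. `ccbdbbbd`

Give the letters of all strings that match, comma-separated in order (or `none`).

A, C, D, E, F

A → match
B → no match
C → match
D → match
E → match
F → match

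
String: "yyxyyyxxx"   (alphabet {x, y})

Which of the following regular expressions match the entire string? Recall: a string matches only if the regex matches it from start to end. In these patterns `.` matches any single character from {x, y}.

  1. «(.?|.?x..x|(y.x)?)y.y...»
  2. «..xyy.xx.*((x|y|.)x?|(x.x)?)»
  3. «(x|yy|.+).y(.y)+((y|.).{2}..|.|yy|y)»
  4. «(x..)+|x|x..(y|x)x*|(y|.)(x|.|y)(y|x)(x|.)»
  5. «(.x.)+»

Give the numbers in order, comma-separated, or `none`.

1 → match
2 → match
3 → no match
4 → no match
5 → no match

1, 2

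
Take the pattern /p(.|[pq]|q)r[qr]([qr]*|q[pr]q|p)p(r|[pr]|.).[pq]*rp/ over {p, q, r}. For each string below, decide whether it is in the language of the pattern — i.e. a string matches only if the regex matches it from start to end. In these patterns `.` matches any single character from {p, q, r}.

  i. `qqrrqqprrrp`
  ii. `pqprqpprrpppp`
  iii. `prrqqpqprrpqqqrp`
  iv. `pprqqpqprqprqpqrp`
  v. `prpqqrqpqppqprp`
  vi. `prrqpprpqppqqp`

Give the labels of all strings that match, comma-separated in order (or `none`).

iii

i. `qqrrqqprrrp` → no match — must start with `p`
ii → no match — must end with `rp`
iii → match
iv → no match
v → no match
vi → no match — must end with `rp`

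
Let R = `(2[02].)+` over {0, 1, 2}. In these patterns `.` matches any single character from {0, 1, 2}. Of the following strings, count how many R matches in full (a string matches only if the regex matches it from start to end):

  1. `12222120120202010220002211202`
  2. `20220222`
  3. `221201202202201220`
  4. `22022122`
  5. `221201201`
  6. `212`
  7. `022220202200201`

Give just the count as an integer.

2

1 → no match — must start with `2`
2 → no match
3 → match
4 → no match
5 → match
6 → no match
7 → no match — must start with `2`
Total matched: 2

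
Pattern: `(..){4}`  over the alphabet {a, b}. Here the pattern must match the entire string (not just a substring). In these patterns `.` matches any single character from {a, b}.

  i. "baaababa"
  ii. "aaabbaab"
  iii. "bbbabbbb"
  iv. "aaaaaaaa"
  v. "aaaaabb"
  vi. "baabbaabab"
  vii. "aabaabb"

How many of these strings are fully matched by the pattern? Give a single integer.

i → match
ii → match
iii → match
iv → match
v → no match
vi → no match
vii → no match
Total matched: 4

4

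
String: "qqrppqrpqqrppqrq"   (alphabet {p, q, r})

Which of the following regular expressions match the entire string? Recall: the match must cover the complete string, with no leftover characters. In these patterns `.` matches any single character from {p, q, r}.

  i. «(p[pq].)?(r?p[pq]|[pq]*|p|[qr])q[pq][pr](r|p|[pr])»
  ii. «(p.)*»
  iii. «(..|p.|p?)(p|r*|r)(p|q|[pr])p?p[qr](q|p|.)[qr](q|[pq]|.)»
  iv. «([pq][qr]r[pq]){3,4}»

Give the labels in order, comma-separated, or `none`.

iv

i → no match
ii → no match
iii → no match
iv → match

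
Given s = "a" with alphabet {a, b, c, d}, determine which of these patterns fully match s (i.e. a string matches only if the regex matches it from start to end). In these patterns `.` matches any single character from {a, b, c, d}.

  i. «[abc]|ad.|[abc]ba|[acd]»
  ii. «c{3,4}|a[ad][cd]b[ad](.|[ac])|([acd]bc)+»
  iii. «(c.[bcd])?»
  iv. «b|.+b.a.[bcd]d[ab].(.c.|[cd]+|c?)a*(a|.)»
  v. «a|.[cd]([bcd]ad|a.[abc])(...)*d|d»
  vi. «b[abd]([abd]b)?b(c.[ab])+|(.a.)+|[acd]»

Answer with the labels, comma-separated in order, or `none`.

i, v, vi

i → match
ii → no match
iii → no match
iv → no match
v → match
vi → match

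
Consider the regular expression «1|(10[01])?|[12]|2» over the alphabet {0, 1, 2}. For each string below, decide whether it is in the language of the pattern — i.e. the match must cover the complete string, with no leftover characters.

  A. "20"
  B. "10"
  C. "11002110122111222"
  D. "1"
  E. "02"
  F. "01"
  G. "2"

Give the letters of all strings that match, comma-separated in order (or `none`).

D, G

A → no match
B → no match
C → no match
D → match
E → no match
F → no match
G → match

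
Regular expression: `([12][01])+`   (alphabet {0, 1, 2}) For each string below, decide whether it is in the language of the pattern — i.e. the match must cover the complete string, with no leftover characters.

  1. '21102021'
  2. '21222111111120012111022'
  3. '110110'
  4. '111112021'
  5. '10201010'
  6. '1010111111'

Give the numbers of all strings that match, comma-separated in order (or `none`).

1, 5, 6

1 → match
2 → no match
3 → no match
4 → no match
5 → match
6 → match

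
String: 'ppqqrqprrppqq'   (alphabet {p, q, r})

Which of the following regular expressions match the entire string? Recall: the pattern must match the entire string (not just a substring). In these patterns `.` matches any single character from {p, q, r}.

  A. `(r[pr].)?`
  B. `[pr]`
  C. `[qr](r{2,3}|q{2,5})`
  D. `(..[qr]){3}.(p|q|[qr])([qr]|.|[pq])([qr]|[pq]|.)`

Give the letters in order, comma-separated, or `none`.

A → no match
B → no match
C → no match
D → match

D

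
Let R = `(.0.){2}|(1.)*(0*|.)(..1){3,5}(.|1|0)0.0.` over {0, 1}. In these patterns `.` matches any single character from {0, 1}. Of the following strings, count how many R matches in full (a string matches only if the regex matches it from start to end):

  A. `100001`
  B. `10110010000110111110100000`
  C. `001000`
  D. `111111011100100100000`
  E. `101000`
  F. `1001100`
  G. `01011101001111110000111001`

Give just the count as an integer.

4

A → match
B → no match
C → match
D → match
E → match
F → no match
G → no match
Total matched: 4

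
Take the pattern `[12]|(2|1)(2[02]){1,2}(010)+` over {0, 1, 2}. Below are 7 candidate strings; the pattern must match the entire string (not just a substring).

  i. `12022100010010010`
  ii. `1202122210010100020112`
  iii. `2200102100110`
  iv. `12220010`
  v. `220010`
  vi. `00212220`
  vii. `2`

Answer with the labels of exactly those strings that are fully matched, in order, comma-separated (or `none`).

i → no match
ii → no match
iii → no match
iv. `12220010` → match
v. `220010` → match
vi. `00212220` → no match
vii. `2` → match

iv, v, vii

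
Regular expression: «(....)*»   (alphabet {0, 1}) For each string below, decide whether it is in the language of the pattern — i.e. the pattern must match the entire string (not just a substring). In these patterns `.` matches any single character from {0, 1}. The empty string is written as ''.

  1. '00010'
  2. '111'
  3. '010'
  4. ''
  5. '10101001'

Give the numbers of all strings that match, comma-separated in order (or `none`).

4, 5

1 → no match
2 → no match
3 → no match
4 → match
5 → match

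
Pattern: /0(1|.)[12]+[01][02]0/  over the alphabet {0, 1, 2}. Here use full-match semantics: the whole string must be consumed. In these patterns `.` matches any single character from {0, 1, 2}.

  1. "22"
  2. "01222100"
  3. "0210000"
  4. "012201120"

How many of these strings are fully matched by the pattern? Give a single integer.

1 → no match — must start with "0"
2 → match
3 → no match
4 → no match
Total matched: 1

1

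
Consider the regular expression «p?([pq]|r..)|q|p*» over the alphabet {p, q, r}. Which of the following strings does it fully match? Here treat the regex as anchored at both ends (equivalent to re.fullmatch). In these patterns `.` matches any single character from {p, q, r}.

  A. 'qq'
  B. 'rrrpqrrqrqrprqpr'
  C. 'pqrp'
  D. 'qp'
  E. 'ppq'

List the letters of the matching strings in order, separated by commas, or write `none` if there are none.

A. 'qq' → no match
B → no match
C. 'pqrp' → no match
D. 'qp' → no match
E. 'ppq' → no match

none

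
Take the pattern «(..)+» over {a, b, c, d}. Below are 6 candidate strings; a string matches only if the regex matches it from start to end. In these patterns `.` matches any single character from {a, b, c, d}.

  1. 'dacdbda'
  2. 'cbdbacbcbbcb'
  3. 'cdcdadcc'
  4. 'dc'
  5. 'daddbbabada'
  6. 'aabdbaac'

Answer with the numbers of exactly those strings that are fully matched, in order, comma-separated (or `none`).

2, 3, 4, 6

1 → no match
2 → match
3 → match
4 → match
5 → no match
6 → match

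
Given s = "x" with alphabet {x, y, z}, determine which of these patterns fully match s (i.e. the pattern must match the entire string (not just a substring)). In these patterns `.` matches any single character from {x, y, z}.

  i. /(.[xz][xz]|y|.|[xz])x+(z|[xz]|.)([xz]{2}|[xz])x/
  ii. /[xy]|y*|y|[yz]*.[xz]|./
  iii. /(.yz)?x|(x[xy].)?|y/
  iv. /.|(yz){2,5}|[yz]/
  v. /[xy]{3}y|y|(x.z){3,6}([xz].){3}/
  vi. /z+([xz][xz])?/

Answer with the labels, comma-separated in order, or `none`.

i → no match
ii → match
iii → match
iv → match
v → no match
vi → no match — must start with "z"

ii, iii, iv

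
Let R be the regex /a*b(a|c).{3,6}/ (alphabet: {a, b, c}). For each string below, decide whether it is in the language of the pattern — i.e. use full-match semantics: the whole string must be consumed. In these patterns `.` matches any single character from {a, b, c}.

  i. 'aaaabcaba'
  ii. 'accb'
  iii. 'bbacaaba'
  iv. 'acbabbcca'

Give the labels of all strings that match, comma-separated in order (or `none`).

i → match
ii → no match
iii → no match
iv → no match

i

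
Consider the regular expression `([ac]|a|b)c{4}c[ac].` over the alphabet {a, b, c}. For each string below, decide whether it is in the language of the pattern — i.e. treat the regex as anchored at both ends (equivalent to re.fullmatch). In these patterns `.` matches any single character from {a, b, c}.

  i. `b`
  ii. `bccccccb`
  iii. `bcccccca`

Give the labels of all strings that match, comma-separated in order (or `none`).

i → no match
ii → match
iii → match

ii, iii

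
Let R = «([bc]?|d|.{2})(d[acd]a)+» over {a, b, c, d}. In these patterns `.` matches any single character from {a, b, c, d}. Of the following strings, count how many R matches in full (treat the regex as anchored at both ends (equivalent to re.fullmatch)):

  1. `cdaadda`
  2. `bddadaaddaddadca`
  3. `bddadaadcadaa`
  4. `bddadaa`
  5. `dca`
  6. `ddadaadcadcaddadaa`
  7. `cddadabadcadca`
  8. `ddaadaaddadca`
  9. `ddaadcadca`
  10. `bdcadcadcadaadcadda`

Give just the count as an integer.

1 → match
2 → match
3 → match
4 → match
5 → match
6 → match
7 → no match
8 → match
9 → match
10 → match
Total matched: 9

9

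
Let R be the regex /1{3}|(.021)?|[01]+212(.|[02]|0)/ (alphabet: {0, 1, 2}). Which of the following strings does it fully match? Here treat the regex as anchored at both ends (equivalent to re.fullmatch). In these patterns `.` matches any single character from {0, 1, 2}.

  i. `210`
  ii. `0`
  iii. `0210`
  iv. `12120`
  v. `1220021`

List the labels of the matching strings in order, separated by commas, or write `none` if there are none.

iv

i. `210` → no match
ii. `0` → no match
iii. `0210` → no match
iv. `12120` → match
v. `1220021` → no match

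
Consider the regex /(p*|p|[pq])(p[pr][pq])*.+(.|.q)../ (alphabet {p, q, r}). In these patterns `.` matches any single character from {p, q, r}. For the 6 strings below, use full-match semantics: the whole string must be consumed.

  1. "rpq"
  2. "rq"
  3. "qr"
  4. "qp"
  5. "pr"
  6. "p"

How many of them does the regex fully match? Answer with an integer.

1 → no match
2 → no match
3 → no match
4 → no match
5 → no match
6 → no match
Total matched: 0

0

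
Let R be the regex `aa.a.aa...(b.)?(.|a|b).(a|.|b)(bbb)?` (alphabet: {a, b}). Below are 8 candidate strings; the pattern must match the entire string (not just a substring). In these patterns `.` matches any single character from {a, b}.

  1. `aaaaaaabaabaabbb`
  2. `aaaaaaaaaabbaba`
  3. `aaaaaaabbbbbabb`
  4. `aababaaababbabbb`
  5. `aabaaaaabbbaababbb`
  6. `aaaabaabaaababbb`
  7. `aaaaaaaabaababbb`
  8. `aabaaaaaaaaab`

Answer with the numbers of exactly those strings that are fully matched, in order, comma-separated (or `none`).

1 → match
2 → match
3 → match
4 → match
5 → match
6 → match
7 → match
8 → match

1, 2, 3, 4, 5, 6, 7, 8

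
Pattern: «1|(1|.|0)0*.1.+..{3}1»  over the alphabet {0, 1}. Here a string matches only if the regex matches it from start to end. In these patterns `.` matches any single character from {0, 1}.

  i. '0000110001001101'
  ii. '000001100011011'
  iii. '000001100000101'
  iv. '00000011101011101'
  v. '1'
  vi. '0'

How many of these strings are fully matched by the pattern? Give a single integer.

5

i → match
ii → match
iii → match
iv → match
v → match
vi → no match — must end with '1'
Total matched: 5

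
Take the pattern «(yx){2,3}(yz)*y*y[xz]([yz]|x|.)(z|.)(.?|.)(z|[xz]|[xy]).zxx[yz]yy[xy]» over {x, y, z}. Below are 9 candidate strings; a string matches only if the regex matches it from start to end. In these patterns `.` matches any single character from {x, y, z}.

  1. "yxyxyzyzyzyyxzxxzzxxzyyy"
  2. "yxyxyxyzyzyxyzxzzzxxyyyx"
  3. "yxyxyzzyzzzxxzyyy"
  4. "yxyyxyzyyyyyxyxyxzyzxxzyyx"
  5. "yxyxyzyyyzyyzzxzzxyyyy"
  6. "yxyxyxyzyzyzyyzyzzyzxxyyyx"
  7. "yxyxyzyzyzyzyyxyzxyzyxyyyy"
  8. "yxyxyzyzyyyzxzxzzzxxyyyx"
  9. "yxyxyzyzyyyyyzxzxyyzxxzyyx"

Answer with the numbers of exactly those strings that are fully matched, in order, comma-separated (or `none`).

1 → match
2 → match
3 → match
4 → no match
5 → no match
6 → match
7 → no match
8 → match
9 → match

1, 2, 3, 6, 8, 9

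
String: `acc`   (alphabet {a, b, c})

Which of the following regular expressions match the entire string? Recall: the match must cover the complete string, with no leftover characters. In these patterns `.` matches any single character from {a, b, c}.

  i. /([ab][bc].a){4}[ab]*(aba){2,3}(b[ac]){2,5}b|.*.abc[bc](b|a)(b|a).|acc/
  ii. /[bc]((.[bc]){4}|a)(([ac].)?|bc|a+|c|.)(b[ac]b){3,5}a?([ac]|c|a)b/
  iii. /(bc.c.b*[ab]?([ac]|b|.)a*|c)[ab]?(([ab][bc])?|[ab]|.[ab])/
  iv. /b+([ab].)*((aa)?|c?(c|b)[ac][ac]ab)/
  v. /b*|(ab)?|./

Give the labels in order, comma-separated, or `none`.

i → match
ii → no match — must end with `b`
iii → no match
iv → no match — must start with `b`
v → no match

i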